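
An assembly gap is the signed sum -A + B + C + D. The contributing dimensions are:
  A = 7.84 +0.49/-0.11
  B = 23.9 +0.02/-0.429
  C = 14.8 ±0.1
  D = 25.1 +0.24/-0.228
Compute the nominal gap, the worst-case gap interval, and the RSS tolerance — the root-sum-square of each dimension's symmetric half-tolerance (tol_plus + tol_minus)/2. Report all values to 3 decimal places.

nominal=55.960 wc=[54.713,56.430] rss=0.453

Stack each dimension's contribution:
  -A: nom -7.840 → Σnom=-7.840; wc +0.110/-0.490 → slack +0.110/-0.490; half-tol=0.300, Σhalf²=0.090000
  +B: nom +23.900 → Σnom=16.060; wc +0.020/-0.429 → slack +0.130/-0.919; half-tol=0.225, Σhalf²=0.140400
  +C: nom +14.800 → Σnom=30.860; wc +0.100/-0.100 → slack +0.230/-1.019; half-tol=0.100, Σhalf²=0.150400
  +D: nom +25.100 → Σnom=55.960; wc +0.240/-0.228 → slack +0.470/-1.247; half-tol=0.234, Σhalf²=0.205156
Nominal = 55.960. Worst-case = [55.960 - 1.247, 55.960 + 0.470] = [54.713, 56.430]. RSS = √0.205156 = 0.453.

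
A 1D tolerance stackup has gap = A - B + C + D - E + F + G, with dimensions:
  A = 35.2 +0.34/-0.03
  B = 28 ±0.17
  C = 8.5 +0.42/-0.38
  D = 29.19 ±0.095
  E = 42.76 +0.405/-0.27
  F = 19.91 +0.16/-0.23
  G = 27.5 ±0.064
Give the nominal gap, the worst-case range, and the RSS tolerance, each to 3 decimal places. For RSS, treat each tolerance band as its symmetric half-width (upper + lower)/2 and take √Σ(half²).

Stack each dimension's contribution:
  +A: nom +35.200 → Σnom=35.200; wc +0.340/-0.030 → slack +0.340/-0.030; half-tol=0.185, Σhalf²=0.034225
  -B: nom -28.000 → Σnom=7.200; wc +0.170/-0.170 → slack +0.510/-0.200; half-tol=0.170, Σhalf²=0.063125
  +C: nom +8.500 → Σnom=15.700; wc +0.420/-0.380 → slack +0.930/-0.580; half-tol=0.400, Σhalf²=0.223125
  +D: nom +29.190 → Σnom=44.890; wc +0.095/-0.095 → slack +1.025/-0.675; half-tol=0.095, Σhalf²=0.232150
  -E: nom -42.760 → Σnom=2.130; wc +0.270/-0.405 → slack +1.295/-1.080; half-tol=0.338, Σhalf²=0.346056
  +F: nom +19.910 → Σnom=22.040; wc +0.160/-0.230 → slack +1.455/-1.310; half-tol=0.195, Σhalf²=0.384081
  +G: nom +27.500 → Σnom=49.540; wc +0.064/-0.064 → slack +1.519/-1.374; half-tol=0.064, Σhalf²=0.388177
Nominal = 49.540. Worst-case = [49.540 - 1.374, 49.540 + 1.519] = [48.166, 51.059]. RSS = √0.388177 = 0.623.

nominal=49.540 wc=[48.166,51.059] rss=0.623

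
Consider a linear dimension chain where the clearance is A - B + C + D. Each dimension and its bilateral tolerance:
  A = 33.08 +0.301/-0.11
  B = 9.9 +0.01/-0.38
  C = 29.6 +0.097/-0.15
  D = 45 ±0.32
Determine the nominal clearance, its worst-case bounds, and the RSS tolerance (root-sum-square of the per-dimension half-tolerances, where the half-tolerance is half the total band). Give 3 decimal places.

nominal=97.780 wc=[97.190,98.878] rss=0.445

Stack each dimension's contribution:
  +A: nom +33.080 → Σnom=33.080; wc +0.301/-0.110 → slack +0.301/-0.110; half-tol=0.205, Σhalf²=0.042230
  -B: nom -9.900 → Σnom=23.180; wc +0.380/-0.010 → slack +0.681/-0.120; half-tol=0.195, Σhalf²=0.080255
  +C: nom +29.600 → Σnom=52.780; wc +0.097/-0.150 → slack +0.778/-0.270; half-tol=0.123, Σhalf²=0.095507
  +D: nom +45.000 → Σnom=97.780; wc +0.320/-0.320 → slack +1.098/-0.590; half-tol=0.320, Σhalf²=0.197908
Nominal = 97.780. Worst-case = [97.780 - 0.590, 97.780 + 1.098] = [97.190, 98.878]. RSS = √0.197908 = 0.445.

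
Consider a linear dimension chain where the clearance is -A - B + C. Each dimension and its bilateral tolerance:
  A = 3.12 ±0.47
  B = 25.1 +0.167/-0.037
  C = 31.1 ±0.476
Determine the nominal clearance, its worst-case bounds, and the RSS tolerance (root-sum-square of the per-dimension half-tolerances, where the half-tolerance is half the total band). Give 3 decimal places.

Stack each dimension's contribution:
  -A: nom -3.120 → Σnom=-3.120; wc +0.470/-0.470 → slack +0.470/-0.470; half-tol=0.470, Σhalf²=0.220900
  -B: nom -25.100 → Σnom=-28.220; wc +0.037/-0.167 → slack +0.507/-0.637; half-tol=0.102, Σhalf²=0.231304
  +C: nom +31.100 → Σnom=2.880; wc +0.476/-0.476 → slack +0.983/-1.113; half-tol=0.476, Σhalf²=0.457880
Nominal = 2.880. Worst-case = [2.880 - 1.113, 2.880 + 0.983] = [1.767, 3.863]. RSS = √0.457880 = 0.677.

nominal=2.880 wc=[1.767,3.863] rss=0.677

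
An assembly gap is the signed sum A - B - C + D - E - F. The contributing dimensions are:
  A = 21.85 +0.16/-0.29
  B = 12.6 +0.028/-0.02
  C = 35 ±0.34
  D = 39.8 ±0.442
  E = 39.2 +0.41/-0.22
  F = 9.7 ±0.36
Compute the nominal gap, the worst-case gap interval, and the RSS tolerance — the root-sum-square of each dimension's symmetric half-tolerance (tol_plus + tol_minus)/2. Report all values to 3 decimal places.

Stack each dimension's contribution:
  +A: nom +21.850 → Σnom=21.850; wc +0.160/-0.290 → slack +0.160/-0.290; half-tol=0.225, Σhalf²=0.050625
  -B: nom -12.600 → Σnom=9.250; wc +0.020/-0.028 → slack +0.180/-0.318; half-tol=0.024, Σhalf²=0.051201
  -C: nom -35.000 → Σnom=-25.750; wc +0.340/-0.340 → slack +0.520/-0.658; half-tol=0.340, Σhalf²=0.166801
  +D: nom +39.800 → Σnom=14.050; wc +0.442/-0.442 → slack +0.962/-1.100; half-tol=0.442, Σhalf²=0.362165
  -E: nom -39.200 → Σnom=-25.150; wc +0.220/-0.410 → slack +1.182/-1.510; half-tol=0.315, Σhalf²=0.461390
  -F: nom -9.700 → Σnom=-34.850; wc +0.360/-0.360 → slack +1.542/-1.870; half-tol=0.360, Σhalf²=0.590990
Nominal = -34.850. Worst-case = [-34.850 - 1.870, -34.850 + 1.542] = [-36.720, -33.308]. RSS = √0.590990 = 0.769.

nominal=-34.850 wc=[-36.720,-33.308] rss=0.769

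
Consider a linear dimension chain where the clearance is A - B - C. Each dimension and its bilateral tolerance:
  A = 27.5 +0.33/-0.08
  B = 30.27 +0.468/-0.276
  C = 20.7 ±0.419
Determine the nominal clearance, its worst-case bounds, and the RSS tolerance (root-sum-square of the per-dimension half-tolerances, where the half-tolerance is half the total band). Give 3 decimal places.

Stack each dimension's contribution:
  +A: nom +27.500 → Σnom=27.500; wc +0.330/-0.080 → slack +0.330/-0.080; half-tol=0.205, Σhalf²=0.042025
  -B: nom -30.270 → Σnom=-2.770; wc +0.276/-0.468 → slack +0.606/-0.548; half-tol=0.372, Σhalf²=0.180409
  -C: nom -20.700 → Σnom=-23.470; wc +0.419/-0.419 → slack +1.025/-0.967; half-tol=0.419, Σhalf²=0.355970
Nominal = -23.470. Worst-case = [-23.470 - 0.967, -23.470 + 1.025] = [-24.437, -22.445]. RSS = √0.355970 = 0.597.

nominal=-23.470 wc=[-24.437,-22.445] rss=0.597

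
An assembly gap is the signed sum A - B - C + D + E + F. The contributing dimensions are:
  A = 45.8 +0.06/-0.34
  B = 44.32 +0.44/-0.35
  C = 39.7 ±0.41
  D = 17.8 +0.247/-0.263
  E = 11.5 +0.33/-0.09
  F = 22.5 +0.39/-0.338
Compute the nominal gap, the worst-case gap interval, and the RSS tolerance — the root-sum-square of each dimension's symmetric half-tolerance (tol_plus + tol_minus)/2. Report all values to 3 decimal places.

nominal=13.580 wc=[11.699,15.367] rss=0.778

Stack each dimension's contribution:
  +A: nom +45.800 → Σnom=45.800; wc +0.060/-0.340 → slack +0.060/-0.340; half-tol=0.200, Σhalf²=0.040000
  -B: nom -44.320 → Σnom=1.480; wc +0.350/-0.440 → slack +0.410/-0.780; half-tol=0.395, Σhalf²=0.196025
  -C: nom -39.700 → Σnom=-38.220; wc +0.410/-0.410 → slack +0.820/-1.190; half-tol=0.410, Σhalf²=0.364125
  +D: nom +17.800 → Σnom=-20.420; wc +0.247/-0.263 → slack +1.067/-1.453; half-tol=0.255, Σhalf²=0.429150
  +E: nom +11.500 → Σnom=-8.920; wc +0.330/-0.090 → slack +1.397/-1.543; half-tol=0.210, Σhalf²=0.473250
  +F: nom +22.500 → Σnom=13.580; wc +0.390/-0.338 → slack +1.787/-1.881; half-tol=0.364, Σhalf²=0.605746
Nominal = 13.580. Worst-case = [13.580 - 1.881, 13.580 + 1.787] = [11.699, 15.367]. RSS = √0.605746 = 0.778.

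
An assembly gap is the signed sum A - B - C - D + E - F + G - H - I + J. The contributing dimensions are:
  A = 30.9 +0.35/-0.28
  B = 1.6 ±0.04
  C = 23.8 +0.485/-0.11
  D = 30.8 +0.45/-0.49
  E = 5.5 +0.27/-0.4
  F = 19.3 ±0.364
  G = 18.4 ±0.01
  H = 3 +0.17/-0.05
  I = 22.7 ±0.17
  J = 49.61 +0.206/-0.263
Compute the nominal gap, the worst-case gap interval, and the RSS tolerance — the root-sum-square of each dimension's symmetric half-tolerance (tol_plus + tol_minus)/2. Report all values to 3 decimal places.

nominal=3.210 wc=[0.578,5.270] rss=0.867

Stack each dimension's contribution:
  +A: nom +30.900 → Σnom=30.900; wc +0.350/-0.280 → slack +0.350/-0.280; half-tol=0.315, Σhalf²=0.099225
  -B: nom -1.600 → Σnom=29.300; wc +0.040/-0.040 → slack +0.390/-0.320; half-tol=0.040, Σhalf²=0.100825
  -C: nom -23.800 → Σnom=5.500; wc +0.110/-0.485 → slack +0.500/-0.805; half-tol=0.297, Σhalf²=0.189331
  -D: nom -30.800 → Σnom=-25.300; wc +0.490/-0.450 → slack +0.990/-1.255; half-tol=0.470, Σhalf²=0.410231
  +E: nom +5.500 → Σnom=-19.800; wc +0.270/-0.400 → slack +1.260/-1.655; half-tol=0.335, Σhalf²=0.522456
  -F: nom -19.300 → Σnom=-39.100; wc +0.364/-0.364 → slack +1.624/-2.019; half-tol=0.364, Σhalf²=0.654952
  +G: nom +18.400 → Σnom=-20.700; wc +0.010/-0.010 → slack +1.634/-2.029; half-tol=0.010, Σhalf²=0.655052
  -H: nom -3.000 → Σnom=-23.700; wc +0.050/-0.170 → slack +1.684/-2.199; half-tol=0.110, Σhalf²=0.667152
  -I: nom -22.700 → Σnom=-46.400; wc +0.170/-0.170 → slack +1.854/-2.369; half-tol=0.170, Σhalf²=0.696052
  +J: nom +49.610 → Σnom=3.210; wc +0.206/-0.263 → slack +2.060/-2.632; half-tol=0.234, Σhalf²=0.751043
Nominal = 3.210. Worst-case = [3.210 - 2.632, 3.210 + 2.060] = [0.578, 5.270]. RSS = √0.751043 = 0.867.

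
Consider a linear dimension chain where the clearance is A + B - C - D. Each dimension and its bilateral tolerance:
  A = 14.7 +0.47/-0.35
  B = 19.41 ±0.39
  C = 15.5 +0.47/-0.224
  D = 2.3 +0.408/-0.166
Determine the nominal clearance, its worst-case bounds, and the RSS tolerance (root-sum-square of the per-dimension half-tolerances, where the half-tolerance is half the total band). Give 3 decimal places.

nominal=16.310 wc=[14.692,17.560] rss=0.723

Stack each dimension's contribution:
  +A: nom +14.700 → Σnom=14.700; wc +0.470/-0.350 → slack +0.470/-0.350; half-tol=0.410, Σhalf²=0.168100
  +B: nom +19.410 → Σnom=34.110; wc +0.390/-0.390 → slack +0.860/-0.740; half-tol=0.390, Σhalf²=0.320200
  -C: nom -15.500 → Σnom=18.610; wc +0.224/-0.470 → slack +1.084/-1.210; half-tol=0.347, Σhalf²=0.440609
  -D: nom -2.300 → Σnom=16.310; wc +0.166/-0.408 → slack +1.250/-1.618; half-tol=0.287, Σhalf²=0.522978
Nominal = 16.310. Worst-case = [16.310 - 1.618, 16.310 + 1.250] = [14.692, 17.560]. RSS = √0.522978 = 0.723.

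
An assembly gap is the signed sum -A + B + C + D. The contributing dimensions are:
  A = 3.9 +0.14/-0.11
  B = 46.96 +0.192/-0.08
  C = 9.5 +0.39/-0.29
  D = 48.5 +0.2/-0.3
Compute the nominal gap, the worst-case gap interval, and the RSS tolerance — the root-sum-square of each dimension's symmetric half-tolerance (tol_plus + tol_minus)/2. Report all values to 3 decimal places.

Stack each dimension's contribution:
  -A: nom -3.900 → Σnom=-3.900; wc +0.110/-0.140 → slack +0.110/-0.140; half-tol=0.125, Σhalf²=0.015625
  +B: nom +46.960 → Σnom=43.060; wc +0.192/-0.080 → slack +0.302/-0.220; half-tol=0.136, Σhalf²=0.034121
  +C: nom +9.500 → Σnom=52.560; wc +0.390/-0.290 → slack +0.692/-0.510; half-tol=0.340, Σhalf²=0.149721
  +D: nom +48.500 → Σnom=101.060; wc +0.200/-0.300 → slack +0.892/-0.810; half-tol=0.250, Σhalf²=0.212221
Nominal = 101.060. Worst-case = [101.060 - 0.810, 101.060 + 0.892] = [100.250, 101.952]. RSS = √0.212221 = 0.461.

nominal=101.060 wc=[100.250,101.952] rss=0.461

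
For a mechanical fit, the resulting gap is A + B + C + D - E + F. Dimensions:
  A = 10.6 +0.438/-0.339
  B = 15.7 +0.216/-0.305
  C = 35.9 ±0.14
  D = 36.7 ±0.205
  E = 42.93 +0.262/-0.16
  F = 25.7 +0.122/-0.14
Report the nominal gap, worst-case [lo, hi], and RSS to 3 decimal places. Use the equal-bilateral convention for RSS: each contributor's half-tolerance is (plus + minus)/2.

nominal=81.670 wc=[80.279,82.951] rss=0.585

Stack each dimension's contribution:
  +A: nom +10.600 → Σnom=10.600; wc +0.438/-0.339 → slack +0.438/-0.339; half-tol=0.389, Σhalf²=0.150932
  +B: nom +15.700 → Σnom=26.300; wc +0.216/-0.305 → slack +0.654/-0.644; half-tol=0.261, Σhalf²=0.218793
  +C: nom +35.900 → Σnom=62.200; wc +0.140/-0.140 → slack +0.794/-0.784; half-tol=0.140, Σhalf²=0.238393
  +D: nom +36.700 → Σnom=98.900; wc +0.205/-0.205 → slack +0.999/-0.989; half-tol=0.205, Σhalf²=0.280418
  -E: nom -42.930 → Σnom=55.970; wc +0.160/-0.262 → slack +1.159/-1.251; half-tol=0.211, Σhalf²=0.324939
  +F: nom +25.700 → Σnom=81.670; wc +0.122/-0.140 → slack +1.281/-1.391; half-tol=0.131, Σhalf²=0.342100
Nominal = 81.670. Worst-case = [81.670 - 1.391, 81.670 + 1.281] = [80.279, 82.951]. RSS = √0.342100 = 0.585.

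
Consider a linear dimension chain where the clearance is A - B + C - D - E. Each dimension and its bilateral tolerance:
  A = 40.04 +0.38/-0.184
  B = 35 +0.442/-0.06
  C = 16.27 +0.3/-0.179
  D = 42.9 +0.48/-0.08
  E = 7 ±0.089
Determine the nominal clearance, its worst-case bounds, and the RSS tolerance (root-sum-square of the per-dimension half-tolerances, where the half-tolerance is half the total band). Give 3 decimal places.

Stack each dimension's contribution:
  +A: nom +40.040 → Σnom=40.040; wc +0.380/-0.184 → slack +0.380/-0.184; half-tol=0.282, Σhalf²=0.079524
  -B: nom -35.000 → Σnom=5.040; wc +0.060/-0.442 → slack +0.440/-0.626; half-tol=0.251, Σhalf²=0.142525
  +C: nom +16.270 → Σnom=21.310; wc +0.300/-0.179 → slack +0.740/-0.805; half-tol=0.239, Σhalf²=0.199885
  -D: nom -42.900 → Σnom=-21.590; wc +0.080/-0.480 → slack +0.820/-1.285; half-tol=0.280, Σhalf²=0.278285
  -E: nom -7.000 → Σnom=-28.590; wc +0.089/-0.089 → slack +0.909/-1.374; half-tol=0.089, Σhalf²=0.286206
Nominal = -28.590. Worst-case = [-28.590 - 1.374, -28.590 + 0.909] = [-29.964, -27.681]. RSS = √0.286206 = 0.535.

nominal=-28.590 wc=[-29.964,-27.681] rss=0.535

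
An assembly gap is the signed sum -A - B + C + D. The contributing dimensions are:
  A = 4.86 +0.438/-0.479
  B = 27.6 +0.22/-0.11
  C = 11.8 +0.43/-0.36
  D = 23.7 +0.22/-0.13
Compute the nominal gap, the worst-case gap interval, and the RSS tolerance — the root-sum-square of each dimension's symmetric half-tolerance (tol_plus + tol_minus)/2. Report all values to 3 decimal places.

nominal=3.040 wc=[1.892,4.279] rss=0.651

Stack each dimension's contribution:
  -A: nom -4.860 → Σnom=-4.860; wc +0.479/-0.438 → slack +0.479/-0.438; half-tol=0.459, Σhalf²=0.210222
  -B: nom -27.600 → Σnom=-32.460; wc +0.110/-0.220 → slack +0.589/-0.658; half-tol=0.165, Σhalf²=0.237447
  +C: nom +11.800 → Σnom=-20.660; wc +0.430/-0.360 → slack +1.019/-1.018; half-tol=0.395, Σhalf²=0.393472
  +D: nom +23.700 → Σnom=3.040; wc +0.220/-0.130 → slack +1.239/-1.148; half-tol=0.175, Σhalf²=0.424097
Nominal = 3.040. Worst-case = [3.040 - 1.148, 3.040 + 1.239] = [1.892, 4.279]. RSS = √0.424097 = 0.651.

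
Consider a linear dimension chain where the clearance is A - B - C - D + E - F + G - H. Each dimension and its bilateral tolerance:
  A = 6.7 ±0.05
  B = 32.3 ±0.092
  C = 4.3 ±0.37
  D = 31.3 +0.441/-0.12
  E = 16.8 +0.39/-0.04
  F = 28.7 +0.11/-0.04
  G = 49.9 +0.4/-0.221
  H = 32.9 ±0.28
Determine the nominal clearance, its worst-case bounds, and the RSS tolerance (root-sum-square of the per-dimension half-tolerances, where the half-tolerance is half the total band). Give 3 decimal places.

Stack each dimension's contribution:
  +A: nom +6.700 → Σnom=6.700; wc +0.050/-0.050 → slack +0.050/-0.050; half-tol=0.050, Σhalf²=0.002500
  -B: nom -32.300 → Σnom=-25.600; wc +0.092/-0.092 → slack +0.142/-0.142; half-tol=0.092, Σhalf²=0.010964
  -C: nom -4.300 → Σnom=-29.900; wc +0.370/-0.370 → slack +0.512/-0.512; half-tol=0.370, Σhalf²=0.147864
  -D: nom -31.300 → Σnom=-61.200; wc +0.120/-0.441 → slack +0.632/-0.953; half-tol=0.280, Σhalf²=0.226544
  +E: nom +16.800 → Σnom=-44.400; wc +0.390/-0.040 → slack +1.022/-0.993; half-tol=0.215, Σhalf²=0.272769
  -F: nom -28.700 → Σnom=-73.100; wc +0.040/-0.110 → slack +1.062/-1.103; half-tol=0.075, Σhalf²=0.278394
  +G: nom +49.900 → Σnom=-23.200; wc +0.400/-0.221 → slack +1.462/-1.324; half-tol=0.310, Σhalf²=0.374804
  -H: nom -32.900 → Σnom=-56.100; wc +0.280/-0.280 → slack +1.742/-1.604; half-tol=0.280, Σhalf²=0.453205
Nominal = -56.100. Worst-case = [-56.100 - 1.604, -56.100 + 1.742] = [-57.704, -54.358]. RSS = √0.453205 = 0.673.

nominal=-56.100 wc=[-57.704,-54.358] rss=0.673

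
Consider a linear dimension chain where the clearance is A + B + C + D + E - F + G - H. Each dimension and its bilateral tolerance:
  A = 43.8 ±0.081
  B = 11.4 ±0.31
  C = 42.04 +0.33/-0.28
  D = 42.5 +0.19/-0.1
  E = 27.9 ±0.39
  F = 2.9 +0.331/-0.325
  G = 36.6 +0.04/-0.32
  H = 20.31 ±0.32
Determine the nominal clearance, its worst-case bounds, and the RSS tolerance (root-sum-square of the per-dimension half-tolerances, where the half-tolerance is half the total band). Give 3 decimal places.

Stack each dimension's contribution:
  +A: nom +43.800 → Σnom=43.800; wc +0.081/-0.081 → slack +0.081/-0.081; half-tol=0.081, Σhalf²=0.006561
  +B: nom +11.400 → Σnom=55.200; wc +0.310/-0.310 → slack +0.391/-0.391; half-tol=0.310, Σhalf²=0.102661
  +C: nom +42.040 → Σnom=97.240; wc +0.330/-0.280 → slack +0.721/-0.671; half-tol=0.305, Σhalf²=0.195686
  +D: nom +42.500 → Σnom=139.740; wc +0.190/-0.100 → slack +0.911/-0.771; half-tol=0.145, Σhalf²=0.216711
  +E: nom +27.900 → Σnom=167.640; wc +0.390/-0.390 → slack +1.301/-1.161; half-tol=0.390, Σhalf²=0.368811
  -F: nom -2.900 → Σnom=164.740; wc +0.325/-0.331 → slack +1.626/-1.492; half-tol=0.328, Σhalf²=0.476395
  +G: nom +36.600 → Σnom=201.340; wc +0.040/-0.320 → slack +1.666/-1.812; half-tol=0.180, Σhalf²=0.508795
  -H: nom -20.310 → Σnom=181.030; wc +0.320/-0.320 → slack +1.986/-2.132; half-tol=0.320, Σhalf²=0.611195
Nominal = 181.030. Worst-case = [181.030 - 2.132, 181.030 + 1.986] = [178.898, 183.016]. RSS = √0.611195 = 0.782.

nominal=181.030 wc=[178.898,183.016] rss=0.782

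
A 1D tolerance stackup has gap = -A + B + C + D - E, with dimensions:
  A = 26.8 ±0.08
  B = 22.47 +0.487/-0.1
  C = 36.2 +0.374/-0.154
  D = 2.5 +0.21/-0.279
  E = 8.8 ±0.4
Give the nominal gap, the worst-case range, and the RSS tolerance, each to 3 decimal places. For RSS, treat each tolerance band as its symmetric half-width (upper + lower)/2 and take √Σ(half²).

nominal=25.570 wc=[24.557,27.121] rss=0.618

Stack each dimension's contribution:
  -A: nom -26.800 → Σnom=-26.800; wc +0.080/-0.080 → slack +0.080/-0.080; half-tol=0.080, Σhalf²=0.006400
  +B: nom +22.470 → Σnom=-4.330; wc +0.487/-0.100 → slack +0.567/-0.180; half-tol=0.293, Σhalf²=0.092542
  +C: nom +36.200 → Σnom=31.870; wc +0.374/-0.154 → slack +0.941/-0.334; half-tol=0.264, Σhalf²=0.162238
  +D: nom +2.500 → Σnom=34.370; wc +0.210/-0.279 → slack +1.151/-0.613; half-tol=0.244, Σhalf²=0.222019
  -E: nom -8.800 → Σnom=25.570; wc +0.400/-0.400 → slack +1.551/-1.013; half-tol=0.400, Σhalf²=0.382019
Nominal = 25.570. Worst-case = [25.570 - 1.013, 25.570 + 1.551] = [24.557, 27.121]. RSS = √0.382019 = 0.618.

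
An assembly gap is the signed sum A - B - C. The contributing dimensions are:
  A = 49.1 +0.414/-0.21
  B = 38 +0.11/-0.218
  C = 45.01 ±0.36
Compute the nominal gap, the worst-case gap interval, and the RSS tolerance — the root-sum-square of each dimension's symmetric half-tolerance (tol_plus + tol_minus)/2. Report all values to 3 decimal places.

nominal=-33.910 wc=[-34.590,-32.918] rss=0.504

Stack each dimension's contribution:
  +A: nom +49.100 → Σnom=49.100; wc +0.414/-0.210 → slack +0.414/-0.210; half-tol=0.312, Σhalf²=0.097344
  -B: nom -38.000 → Σnom=11.100; wc +0.218/-0.110 → slack +0.632/-0.320; half-tol=0.164, Σhalf²=0.124240
  -C: nom -45.010 → Σnom=-33.910; wc +0.360/-0.360 → slack +0.992/-0.680; half-tol=0.360, Σhalf²=0.253840
Nominal = -33.910. Worst-case = [-33.910 - 0.680, -33.910 + 0.992] = [-34.590, -32.918]. RSS = √0.253840 = 0.504.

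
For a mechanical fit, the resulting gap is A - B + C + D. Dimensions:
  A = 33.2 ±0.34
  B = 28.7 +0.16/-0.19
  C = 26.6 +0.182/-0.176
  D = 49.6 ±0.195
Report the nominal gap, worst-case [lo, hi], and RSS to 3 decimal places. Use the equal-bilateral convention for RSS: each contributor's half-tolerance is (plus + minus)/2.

Stack each dimension's contribution:
  +A: nom +33.200 → Σnom=33.200; wc +0.340/-0.340 → slack +0.340/-0.340; half-tol=0.340, Σhalf²=0.115600
  -B: nom -28.700 → Σnom=4.500; wc +0.190/-0.160 → slack +0.530/-0.500; half-tol=0.175, Σhalf²=0.146225
  +C: nom +26.600 → Σnom=31.100; wc +0.182/-0.176 → slack +0.712/-0.676; half-tol=0.179, Σhalf²=0.178266
  +D: nom +49.600 → Σnom=80.700; wc +0.195/-0.195 → slack +0.907/-0.871; half-tol=0.195, Σhalf²=0.216291
Nominal = 80.700. Worst-case = [80.700 - 0.871, 80.700 + 0.907] = [79.829, 81.607]. RSS = √0.216291 = 0.465.

nominal=80.700 wc=[79.829,81.607] rss=0.465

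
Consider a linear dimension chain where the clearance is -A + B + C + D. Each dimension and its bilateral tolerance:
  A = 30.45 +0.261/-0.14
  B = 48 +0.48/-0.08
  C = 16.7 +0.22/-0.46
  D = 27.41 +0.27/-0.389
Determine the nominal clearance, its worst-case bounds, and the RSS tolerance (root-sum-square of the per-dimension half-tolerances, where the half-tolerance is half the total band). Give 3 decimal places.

nominal=61.660 wc=[60.470,62.770] rss=0.585

Stack each dimension's contribution:
  -A: nom -30.450 → Σnom=-30.450; wc +0.140/-0.261 → slack +0.140/-0.261; half-tol=0.201, Σhalf²=0.040200
  +B: nom +48.000 → Σnom=17.550; wc +0.480/-0.080 → slack +0.620/-0.341; half-tol=0.280, Σhalf²=0.118600
  +C: nom +16.700 → Σnom=34.250; wc +0.220/-0.460 → slack +0.840/-0.801; half-tol=0.340, Σhalf²=0.234200
  +D: nom +27.410 → Σnom=61.660; wc +0.270/-0.389 → slack +1.110/-1.190; half-tol=0.330, Σhalf²=0.342770
Nominal = 61.660. Worst-case = [61.660 - 1.190, 61.660 + 1.110] = [60.470, 62.770]. RSS = √0.342770 = 0.585.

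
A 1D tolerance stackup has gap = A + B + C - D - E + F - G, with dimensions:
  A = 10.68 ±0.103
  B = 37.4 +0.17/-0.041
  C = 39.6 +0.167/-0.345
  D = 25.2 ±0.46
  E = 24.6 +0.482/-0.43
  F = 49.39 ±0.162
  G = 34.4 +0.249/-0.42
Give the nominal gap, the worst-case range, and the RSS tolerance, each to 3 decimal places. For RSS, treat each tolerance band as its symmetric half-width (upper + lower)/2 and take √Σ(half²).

nominal=52.870 wc=[51.028,54.782] rss=0.803

Stack each dimension's contribution:
  +A: nom +10.680 → Σnom=10.680; wc +0.103/-0.103 → slack +0.103/-0.103; half-tol=0.103, Σhalf²=0.010609
  +B: nom +37.400 → Σnom=48.080; wc +0.170/-0.041 → slack +0.273/-0.144; half-tol=0.106, Σhalf²=0.021739
  +C: nom +39.600 → Σnom=87.680; wc +0.167/-0.345 → slack +0.440/-0.489; half-tol=0.256, Σhalf²=0.087275
  -D: nom -25.200 → Σnom=62.480; wc +0.460/-0.460 → slack +0.900/-0.949; half-tol=0.460, Σhalf²=0.298875
  -E: nom -24.600 → Σnom=37.880; wc +0.430/-0.482 → slack +1.330/-1.431; half-tol=0.456, Σhalf²=0.506811
  +F: nom +49.390 → Σnom=87.270; wc +0.162/-0.162 → slack +1.492/-1.593; half-tol=0.162, Σhalf²=0.533055
  -G: nom -34.400 → Σnom=52.870; wc +0.420/-0.249 → slack +1.912/-1.842; half-tol=0.335, Σhalf²=0.644945
Nominal = 52.870. Worst-case = [52.870 - 1.842, 52.870 + 1.912] = [51.028, 54.782]. RSS = √0.644945 = 0.803.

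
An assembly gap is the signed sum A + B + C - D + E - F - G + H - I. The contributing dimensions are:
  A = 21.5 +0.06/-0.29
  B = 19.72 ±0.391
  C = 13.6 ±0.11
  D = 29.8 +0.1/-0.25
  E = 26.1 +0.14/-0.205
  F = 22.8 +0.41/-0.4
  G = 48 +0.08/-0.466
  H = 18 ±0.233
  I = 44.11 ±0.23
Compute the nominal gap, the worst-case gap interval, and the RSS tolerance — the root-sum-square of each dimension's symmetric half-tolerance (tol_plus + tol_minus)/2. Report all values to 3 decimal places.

nominal=-45.790 wc=[-47.839,-43.510] rss=0.776

Stack each dimension's contribution:
  +A: nom +21.500 → Σnom=21.500; wc +0.060/-0.290 → slack +0.060/-0.290; half-tol=0.175, Σhalf²=0.030625
  +B: nom +19.720 → Σnom=41.220; wc +0.391/-0.391 → slack +0.451/-0.681; half-tol=0.391, Σhalf²=0.183506
  +C: nom +13.600 → Σnom=54.820; wc +0.110/-0.110 → slack +0.561/-0.791; half-tol=0.110, Σhalf²=0.195606
  -D: nom -29.800 → Σnom=25.020; wc +0.250/-0.100 → slack +0.811/-0.891; half-tol=0.175, Σhalf²=0.226231
  +E: nom +26.100 → Σnom=51.120; wc +0.140/-0.205 → slack +0.951/-1.096; half-tol=0.172, Σhalf²=0.255987
  -F: nom -22.800 → Σnom=28.320; wc +0.400/-0.410 → slack +1.351/-1.506; half-tol=0.405, Σhalf²=0.420012
  -G: nom -48.000 → Σnom=-19.680; wc +0.466/-0.080 → slack +1.817/-1.586; half-tol=0.273, Σhalf²=0.494541
  +H: nom +18.000 → Σnom=-1.680; wc +0.233/-0.233 → slack +2.050/-1.819; half-tol=0.233, Σhalf²=0.548830
  -I: nom -44.110 → Σnom=-45.790; wc +0.230/-0.230 → slack +2.280/-2.049; half-tol=0.230, Σhalf²=0.601730
Nominal = -45.790. Worst-case = [-45.790 - 2.049, -45.790 + 2.280] = [-47.839, -43.510]. RSS = √0.601730 = 0.776.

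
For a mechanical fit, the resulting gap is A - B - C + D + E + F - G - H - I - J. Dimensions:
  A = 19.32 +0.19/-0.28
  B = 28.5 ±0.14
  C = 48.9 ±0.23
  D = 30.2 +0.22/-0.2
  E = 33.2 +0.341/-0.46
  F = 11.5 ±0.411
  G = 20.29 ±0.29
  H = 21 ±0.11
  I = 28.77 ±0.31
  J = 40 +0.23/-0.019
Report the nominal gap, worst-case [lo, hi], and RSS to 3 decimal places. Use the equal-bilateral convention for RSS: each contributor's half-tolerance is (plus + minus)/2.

Stack each dimension's contribution:
  +A: nom +19.320 → Σnom=19.320; wc +0.190/-0.280 → slack +0.190/-0.280; half-tol=0.235, Σhalf²=0.055225
  -B: nom -28.500 → Σnom=-9.180; wc +0.140/-0.140 → slack +0.330/-0.420; half-tol=0.140, Σhalf²=0.074825
  -C: nom -48.900 → Σnom=-58.080; wc +0.230/-0.230 → slack +0.560/-0.650; half-tol=0.230, Σhalf²=0.127725
  +D: nom +30.200 → Σnom=-27.880; wc +0.220/-0.200 → slack +0.780/-0.850; half-tol=0.210, Σhalf²=0.171825
  +E: nom +33.200 → Σnom=5.320; wc +0.341/-0.460 → slack +1.121/-1.310; half-tol=0.401, Σhalf²=0.332225
  +F: nom +11.500 → Σnom=16.820; wc +0.411/-0.411 → slack +1.532/-1.721; half-tol=0.411, Σhalf²=0.501146
  -G: nom -20.290 → Σnom=-3.470; wc +0.290/-0.290 → slack +1.822/-2.011; half-tol=0.290, Σhalf²=0.585246
  -H: nom -21.000 → Σnom=-24.470; wc +0.110/-0.110 → slack +1.932/-2.121; half-tol=0.110, Σhalf²=0.597346
  -I: nom -28.770 → Σnom=-53.240; wc +0.310/-0.310 → slack +2.242/-2.431; half-tol=0.310, Σhalf²=0.693446
  -J: nom -40.000 → Σnom=-93.240; wc +0.019/-0.230 → slack +2.261/-2.661; half-tol=0.124, Σhalf²=0.708946
Nominal = -93.240. Worst-case = [-93.240 - 2.661, -93.240 + 2.261] = [-95.901, -90.979]. RSS = √0.708946 = 0.842.

nominal=-93.240 wc=[-95.901,-90.979] rss=0.842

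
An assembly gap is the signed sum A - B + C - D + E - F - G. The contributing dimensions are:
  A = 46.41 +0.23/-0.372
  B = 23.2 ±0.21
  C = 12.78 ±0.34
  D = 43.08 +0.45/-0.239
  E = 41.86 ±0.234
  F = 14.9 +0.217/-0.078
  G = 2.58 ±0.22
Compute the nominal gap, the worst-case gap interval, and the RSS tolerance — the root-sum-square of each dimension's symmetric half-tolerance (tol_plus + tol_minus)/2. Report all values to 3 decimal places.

Stack each dimension's contribution:
  +A: nom +46.410 → Σnom=46.410; wc +0.230/-0.372 → slack +0.230/-0.372; half-tol=0.301, Σhalf²=0.090601
  -B: nom -23.200 → Σnom=23.210; wc +0.210/-0.210 → slack +0.440/-0.582; half-tol=0.210, Σhalf²=0.134701
  +C: nom +12.780 → Σnom=35.990; wc +0.340/-0.340 → slack +0.780/-0.922; half-tol=0.340, Σhalf²=0.250301
  -D: nom -43.080 → Σnom=-7.090; wc +0.239/-0.450 → slack +1.019/-1.372; half-tol=0.345, Σhalf²=0.368981
  +E: nom +41.860 → Σnom=34.770; wc +0.234/-0.234 → slack +1.253/-1.606; half-tol=0.234, Σhalf²=0.423737
  -F: nom -14.900 → Σnom=19.870; wc +0.078/-0.217 → slack +1.331/-1.823; half-tol=0.147, Σhalf²=0.445494
  -G: nom -2.580 → Σnom=17.290; wc +0.220/-0.220 → slack +1.551/-2.043; half-tol=0.220, Σhalf²=0.493894
Nominal = 17.290. Worst-case = [17.290 - 2.043, 17.290 + 1.551] = [15.247, 18.841]. RSS = √0.493894 = 0.703.

nominal=17.290 wc=[15.247,18.841] rss=0.703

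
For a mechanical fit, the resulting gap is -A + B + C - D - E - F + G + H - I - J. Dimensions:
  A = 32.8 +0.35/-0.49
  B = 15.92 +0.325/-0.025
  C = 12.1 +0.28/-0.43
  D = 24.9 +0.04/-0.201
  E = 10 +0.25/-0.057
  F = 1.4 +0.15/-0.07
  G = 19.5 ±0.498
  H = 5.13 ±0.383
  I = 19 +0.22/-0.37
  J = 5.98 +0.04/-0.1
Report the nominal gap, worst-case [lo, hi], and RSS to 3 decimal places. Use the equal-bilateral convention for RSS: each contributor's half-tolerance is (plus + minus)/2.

nominal=-41.430 wc=[-43.816,-38.656] rss=0.933

Stack each dimension's contribution:
  -A: nom -32.800 → Σnom=-32.800; wc +0.490/-0.350 → slack +0.490/-0.350; half-tol=0.420, Σhalf²=0.176400
  +B: nom +15.920 → Σnom=-16.880; wc +0.325/-0.025 → slack +0.815/-0.375; half-tol=0.175, Σhalf²=0.207025
  +C: nom +12.100 → Σnom=-4.780; wc +0.280/-0.430 → slack +1.095/-0.805; half-tol=0.355, Σhalf²=0.333050
  -D: nom -24.900 → Σnom=-29.680; wc +0.201/-0.040 → slack +1.296/-0.845; half-tol=0.121, Σhalf²=0.347570
  -E: nom -10.000 → Σnom=-39.680; wc +0.057/-0.250 → slack +1.353/-1.095; half-tol=0.153, Σhalf²=0.371132
  -F: nom -1.400 → Σnom=-41.080; wc +0.070/-0.150 → slack +1.423/-1.245; half-tol=0.110, Σhalf²=0.383232
  +G: nom +19.500 → Σnom=-21.580; wc +0.498/-0.498 → slack +1.921/-1.743; half-tol=0.498, Σhalf²=0.631236
  +H: nom +5.130 → Σnom=-16.450; wc +0.383/-0.383 → slack +2.304/-2.126; half-tol=0.383, Σhalf²=0.777926
  -I: nom -19.000 → Σnom=-35.450; wc +0.370/-0.220 → slack +2.674/-2.346; half-tol=0.295, Σhalf²=0.864951
  -J: nom -5.980 → Σnom=-41.430; wc +0.100/-0.040 → slack +2.774/-2.386; half-tol=0.070, Σhalf²=0.869851
Nominal = -41.430. Worst-case = [-41.430 - 2.386, -41.430 + 2.774] = [-43.816, -38.656]. RSS = √0.869851 = 0.933.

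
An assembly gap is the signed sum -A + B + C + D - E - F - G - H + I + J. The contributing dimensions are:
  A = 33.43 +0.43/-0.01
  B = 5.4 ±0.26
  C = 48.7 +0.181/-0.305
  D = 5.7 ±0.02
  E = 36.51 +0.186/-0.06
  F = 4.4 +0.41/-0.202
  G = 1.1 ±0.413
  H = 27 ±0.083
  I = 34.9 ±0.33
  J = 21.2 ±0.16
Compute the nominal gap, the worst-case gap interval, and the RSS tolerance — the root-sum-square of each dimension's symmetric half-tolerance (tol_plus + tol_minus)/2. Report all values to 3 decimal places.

nominal=13.460 wc=[10.863,15.179] rss=0.772

Stack each dimension's contribution:
  -A: nom -33.430 → Σnom=-33.430; wc +0.010/-0.430 → slack +0.010/-0.430; half-tol=0.220, Σhalf²=0.048400
  +B: nom +5.400 → Σnom=-28.030; wc +0.260/-0.260 → slack +0.270/-0.690; half-tol=0.260, Σhalf²=0.116000
  +C: nom +48.700 → Σnom=20.670; wc +0.181/-0.305 → slack +0.451/-0.995; half-tol=0.243, Σhalf²=0.175049
  +D: nom +5.700 → Σnom=26.370; wc +0.020/-0.020 → slack +0.471/-1.015; half-tol=0.020, Σhalf²=0.175449
  -E: nom -36.510 → Σnom=-10.140; wc +0.060/-0.186 → slack +0.531/-1.201; half-tol=0.123, Σhalf²=0.190578
  -F: nom -4.400 → Σnom=-14.540; wc +0.202/-0.410 → slack +0.733/-1.611; half-tol=0.306, Σhalf²=0.284214
  -G: nom -1.100 → Σnom=-15.640; wc +0.413/-0.413 → slack +1.146/-2.024; half-tol=0.413, Σhalf²=0.454783
  -H: nom -27.000 → Σnom=-42.640; wc +0.083/-0.083 → slack +1.229/-2.107; half-tol=0.083, Σhalf²=0.461672
  +I: nom +34.900 → Σnom=-7.740; wc +0.330/-0.330 → slack +1.559/-2.437; half-tol=0.330, Σhalf²=0.570572
  +J: nom +21.200 → Σnom=13.460; wc +0.160/-0.160 → slack +1.719/-2.597; half-tol=0.160, Σhalf²=0.596172
Nominal = 13.460. Worst-case = [13.460 - 2.597, 13.460 + 1.719] = [10.863, 15.179]. RSS = √0.596172 = 0.772.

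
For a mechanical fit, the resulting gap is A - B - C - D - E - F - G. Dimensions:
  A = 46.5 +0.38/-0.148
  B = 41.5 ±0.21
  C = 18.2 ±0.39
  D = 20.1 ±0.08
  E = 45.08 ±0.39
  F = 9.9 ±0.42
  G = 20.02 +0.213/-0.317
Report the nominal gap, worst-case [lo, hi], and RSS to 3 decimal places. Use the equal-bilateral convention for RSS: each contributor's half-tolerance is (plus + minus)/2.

nominal=-108.300 wc=[-110.151,-106.113] rss=0.819

Stack each dimension's contribution:
  +A: nom +46.500 → Σnom=46.500; wc +0.380/-0.148 → slack +0.380/-0.148; half-tol=0.264, Σhalf²=0.069696
  -B: nom -41.500 → Σnom=5.000; wc +0.210/-0.210 → slack +0.590/-0.358; half-tol=0.210, Σhalf²=0.113796
  -C: nom -18.200 → Σnom=-13.200; wc +0.390/-0.390 → slack +0.980/-0.748; half-tol=0.390, Σhalf²=0.265896
  -D: nom -20.100 → Σnom=-33.300; wc +0.080/-0.080 → slack +1.060/-0.828; half-tol=0.080, Σhalf²=0.272296
  -E: nom -45.080 → Σnom=-78.380; wc +0.390/-0.390 → slack +1.450/-1.218; half-tol=0.390, Σhalf²=0.424396
  -F: nom -9.900 → Σnom=-88.280; wc +0.420/-0.420 → slack +1.870/-1.638; half-tol=0.420, Σhalf²=0.600796
  -G: nom -20.020 → Σnom=-108.300; wc +0.317/-0.213 → slack +2.187/-1.851; half-tol=0.265, Σhalf²=0.671021
Nominal = -108.300. Worst-case = [-108.300 - 1.851, -108.300 + 2.187] = [-110.151, -106.113]. RSS = √0.671021 = 0.819.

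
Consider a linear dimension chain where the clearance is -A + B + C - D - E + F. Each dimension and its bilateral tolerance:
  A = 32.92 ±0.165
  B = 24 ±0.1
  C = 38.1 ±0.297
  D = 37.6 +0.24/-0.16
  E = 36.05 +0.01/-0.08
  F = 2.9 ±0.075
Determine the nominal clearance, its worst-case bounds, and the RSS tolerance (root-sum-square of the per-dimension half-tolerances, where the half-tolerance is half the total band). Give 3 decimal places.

Stack each dimension's contribution:
  -A: nom -32.920 → Σnom=-32.920; wc +0.165/-0.165 → slack +0.165/-0.165; half-tol=0.165, Σhalf²=0.027225
  +B: nom +24.000 → Σnom=-8.920; wc +0.100/-0.100 → slack +0.265/-0.265; half-tol=0.100, Σhalf²=0.037225
  +C: nom +38.100 → Σnom=29.180; wc +0.297/-0.297 → slack +0.562/-0.562; half-tol=0.297, Σhalf²=0.125434
  -D: nom -37.600 → Σnom=-8.420; wc +0.160/-0.240 → slack +0.722/-0.802; half-tol=0.200, Σhalf²=0.165434
  -E: nom -36.050 → Σnom=-44.470; wc +0.080/-0.010 → slack +0.802/-0.812; half-tol=0.045, Σhalf²=0.167459
  +F: nom +2.900 → Σnom=-41.570; wc +0.075/-0.075 → slack +0.877/-0.887; half-tol=0.075, Σhalf²=0.173084
Nominal = -41.570. Worst-case = [-41.570 - 0.887, -41.570 + 0.877] = [-42.457, -40.693]. RSS = √0.173084 = 0.416.

nominal=-41.570 wc=[-42.457,-40.693] rss=0.416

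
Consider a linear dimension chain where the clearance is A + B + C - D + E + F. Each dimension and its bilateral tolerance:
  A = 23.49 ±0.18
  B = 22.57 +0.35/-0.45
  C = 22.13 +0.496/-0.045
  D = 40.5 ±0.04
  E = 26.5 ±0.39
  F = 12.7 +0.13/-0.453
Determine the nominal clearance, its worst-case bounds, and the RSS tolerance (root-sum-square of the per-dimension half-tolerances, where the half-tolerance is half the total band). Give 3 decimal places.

nominal=66.890 wc=[65.332,68.476] rss=0.710

Stack each dimension's contribution:
  +A: nom +23.490 → Σnom=23.490; wc +0.180/-0.180 → slack +0.180/-0.180; half-tol=0.180, Σhalf²=0.032400
  +B: nom +22.570 → Σnom=46.060; wc +0.350/-0.450 → slack +0.530/-0.630; half-tol=0.400, Σhalf²=0.192400
  +C: nom +22.130 → Σnom=68.190; wc +0.496/-0.045 → slack +1.026/-0.675; half-tol=0.271, Σhalf²=0.265570
  -D: nom -40.500 → Σnom=27.690; wc +0.040/-0.040 → slack +1.066/-0.715; half-tol=0.040, Σhalf²=0.267170
  +E: nom +26.500 → Σnom=54.190; wc +0.390/-0.390 → slack +1.456/-1.105; half-tol=0.390, Σhalf²=0.419270
  +F: nom +12.700 → Σnom=66.890; wc +0.130/-0.453 → slack +1.586/-1.558; half-tol=0.291, Σhalf²=0.504243
Nominal = 66.890. Worst-case = [66.890 - 1.558, 66.890 + 1.586] = [65.332, 68.476]. RSS = √0.504243 = 0.710.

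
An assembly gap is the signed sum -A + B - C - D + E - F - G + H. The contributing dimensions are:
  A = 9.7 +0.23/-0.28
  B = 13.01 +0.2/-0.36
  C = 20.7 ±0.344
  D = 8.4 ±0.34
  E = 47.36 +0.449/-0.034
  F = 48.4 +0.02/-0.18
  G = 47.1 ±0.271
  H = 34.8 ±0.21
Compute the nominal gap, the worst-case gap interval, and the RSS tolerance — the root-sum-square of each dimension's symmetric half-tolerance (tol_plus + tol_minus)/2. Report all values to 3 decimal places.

Stack each dimension's contribution:
  -A: nom -9.700 → Σnom=-9.700; wc +0.280/-0.230 → slack +0.280/-0.230; half-tol=0.255, Σhalf²=0.065025
  +B: nom +13.010 → Σnom=3.310; wc +0.200/-0.360 → slack +0.480/-0.590; half-tol=0.280, Σhalf²=0.143425
  -C: nom -20.700 → Σnom=-17.390; wc +0.344/-0.344 → slack +0.824/-0.934; half-tol=0.344, Σhalf²=0.261761
  -D: nom -8.400 → Σnom=-25.790; wc +0.340/-0.340 → slack +1.164/-1.274; half-tol=0.340, Σhalf²=0.377361
  +E: nom +47.360 → Σnom=21.570; wc +0.449/-0.034 → slack +1.613/-1.308; half-tol=0.241, Σhalf²=0.435683
  -F: nom -48.400 → Σnom=-26.830; wc +0.180/-0.020 → slack +1.793/-1.328; half-tol=0.100, Σhalf²=0.445683
  -G: nom -47.100 → Σnom=-73.930; wc +0.271/-0.271 → slack +2.064/-1.599; half-tol=0.271, Σhalf²=0.519124
  +H: nom +34.800 → Σnom=-39.130; wc +0.210/-0.210 → slack +2.274/-1.809; half-tol=0.210, Σhalf²=0.563224
Nominal = -39.130. Worst-case = [-39.130 - 1.809, -39.130 + 2.274] = [-40.939, -36.856]. RSS = √0.563224 = 0.750.

nominal=-39.130 wc=[-40.939,-36.856] rss=0.750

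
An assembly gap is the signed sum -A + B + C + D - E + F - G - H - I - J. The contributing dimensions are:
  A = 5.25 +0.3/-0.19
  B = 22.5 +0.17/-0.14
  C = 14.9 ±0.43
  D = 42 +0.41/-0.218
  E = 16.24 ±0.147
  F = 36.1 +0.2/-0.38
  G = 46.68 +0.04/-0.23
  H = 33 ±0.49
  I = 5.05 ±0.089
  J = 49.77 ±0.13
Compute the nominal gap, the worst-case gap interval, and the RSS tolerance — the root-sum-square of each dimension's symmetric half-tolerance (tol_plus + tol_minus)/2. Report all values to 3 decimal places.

Stack each dimension's contribution:
  -A: nom -5.250 → Σnom=-5.250; wc +0.190/-0.300 → slack +0.190/-0.300; half-tol=0.245, Σhalf²=0.060025
  +B: nom +22.500 → Σnom=17.250; wc +0.170/-0.140 → slack +0.360/-0.440; half-tol=0.155, Σhalf²=0.084050
  +C: nom +14.900 → Σnom=32.150; wc +0.430/-0.430 → slack +0.790/-0.870; half-tol=0.430, Σhalf²=0.268950
  +D: nom +42.000 → Σnom=74.150; wc +0.410/-0.218 → slack +1.200/-1.088; half-tol=0.314, Σhalf²=0.367546
  -E: nom -16.240 → Σnom=57.910; wc +0.147/-0.147 → slack +1.347/-1.235; half-tol=0.147, Σhalf²=0.389155
  +F: nom +36.100 → Σnom=94.010; wc +0.200/-0.380 → slack +1.547/-1.615; half-tol=0.290, Σhalf²=0.473255
  -G: nom -46.680 → Σnom=47.330; wc +0.230/-0.040 → slack +1.777/-1.655; half-tol=0.135, Σhalf²=0.491480
  -H: nom -33.000 → Σnom=14.330; wc +0.490/-0.490 → slack +2.267/-2.145; half-tol=0.490, Σhalf²=0.731580
  -I: nom -5.050 → Σnom=9.280; wc +0.089/-0.089 → slack +2.356/-2.234; half-tol=0.089, Σhalf²=0.739501
  -J: nom -49.770 → Σnom=-40.490; wc +0.130/-0.130 → slack +2.486/-2.364; half-tol=0.130, Σhalf²=0.756401
Nominal = -40.490. Worst-case = [-40.490 - 2.364, -40.490 + 2.486] = [-42.854, -38.004]. RSS = √0.756401 = 0.870.

nominal=-40.490 wc=[-42.854,-38.004] rss=0.870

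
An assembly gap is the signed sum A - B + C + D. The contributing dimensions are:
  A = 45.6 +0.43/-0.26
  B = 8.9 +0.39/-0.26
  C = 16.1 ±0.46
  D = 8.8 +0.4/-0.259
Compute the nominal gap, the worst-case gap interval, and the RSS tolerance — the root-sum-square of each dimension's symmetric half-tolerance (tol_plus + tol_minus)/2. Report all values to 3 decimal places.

Stack each dimension's contribution:
  +A: nom +45.600 → Σnom=45.600; wc +0.430/-0.260 → slack +0.430/-0.260; half-tol=0.345, Σhalf²=0.119025
  -B: nom -8.900 → Σnom=36.700; wc +0.260/-0.390 → slack +0.690/-0.650; half-tol=0.325, Σhalf²=0.224650
  +C: nom +16.100 → Σnom=52.800; wc +0.460/-0.460 → slack +1.150/-1.110; half-tol=0.460, Σhalf²=0.436250
  +D: nom +8.800 → Σnom=61.600; wc +0.400/-0.259 → slack +1.550/-1.369; half-tol=0.330, Σhalf²=0.544820
Nominal = 61.600. Worst-case = [61.600 - 1.369, 61.600 + 1.550] = [60.231, 63.150]. RSS = √0.544820 = 0.738.

nominal=61.600 wc=[60.231,63.150] rss=0.738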